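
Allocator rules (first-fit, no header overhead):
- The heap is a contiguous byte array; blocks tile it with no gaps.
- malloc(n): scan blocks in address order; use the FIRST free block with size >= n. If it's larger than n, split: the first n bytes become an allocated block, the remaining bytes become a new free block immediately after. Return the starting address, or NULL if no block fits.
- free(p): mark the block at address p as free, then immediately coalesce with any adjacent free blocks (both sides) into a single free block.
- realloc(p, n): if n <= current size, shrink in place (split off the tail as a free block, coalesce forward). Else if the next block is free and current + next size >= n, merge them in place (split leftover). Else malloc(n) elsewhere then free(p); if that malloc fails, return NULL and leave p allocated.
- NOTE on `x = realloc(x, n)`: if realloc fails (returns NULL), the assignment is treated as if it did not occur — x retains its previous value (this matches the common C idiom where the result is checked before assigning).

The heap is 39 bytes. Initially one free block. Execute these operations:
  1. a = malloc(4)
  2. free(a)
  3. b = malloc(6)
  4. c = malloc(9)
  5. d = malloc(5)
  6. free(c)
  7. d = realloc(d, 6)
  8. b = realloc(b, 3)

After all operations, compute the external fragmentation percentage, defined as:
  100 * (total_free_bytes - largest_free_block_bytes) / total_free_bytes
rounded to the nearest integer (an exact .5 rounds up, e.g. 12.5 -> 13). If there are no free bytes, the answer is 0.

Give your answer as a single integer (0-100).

Op 1: a = malloc(4) -> a = 0; heap: [0-3 ALLOC][4-38 FREE]
Op 2: free(a) -> (freed a); heap: [0-38 FREE]
Op 3: b = malloc(6) -> b = 0; heap: [0-5 ALLOC][6-38 FREE]
Op 4: c = malloc(9) -> c = 6; heap: [0-5 ALLOC][6-14 ALLOC][15-38 FREE]
Op 5: d = malloc(5) -> d = 15; heap: [0-5 ALLOC][6-14 ALLOC][15-19 ALLOC][20-38 FREE]
Op 6: free(c) -> (freed c); heap: [0-5 ALLOC][6-14 FREE][15-19 ALLOC][20-38 FREE]
Op 7: d = realloc(d, 6) -> d = 15; heap: [0-5 ALLOC][6-14 FREE][15-20 ALLOC][21-38 FREE]
Op 8: b = realloc(b, 3) -> b = 0; heap: [0-2 ALLOC][3-14 FREE][15-20 ALLOC][21-38 FREE]
Free blocks: [12 18] total_free=30 largest=18 -> 100*(30-18)/30 = 1200/30 = 40

Answer: 40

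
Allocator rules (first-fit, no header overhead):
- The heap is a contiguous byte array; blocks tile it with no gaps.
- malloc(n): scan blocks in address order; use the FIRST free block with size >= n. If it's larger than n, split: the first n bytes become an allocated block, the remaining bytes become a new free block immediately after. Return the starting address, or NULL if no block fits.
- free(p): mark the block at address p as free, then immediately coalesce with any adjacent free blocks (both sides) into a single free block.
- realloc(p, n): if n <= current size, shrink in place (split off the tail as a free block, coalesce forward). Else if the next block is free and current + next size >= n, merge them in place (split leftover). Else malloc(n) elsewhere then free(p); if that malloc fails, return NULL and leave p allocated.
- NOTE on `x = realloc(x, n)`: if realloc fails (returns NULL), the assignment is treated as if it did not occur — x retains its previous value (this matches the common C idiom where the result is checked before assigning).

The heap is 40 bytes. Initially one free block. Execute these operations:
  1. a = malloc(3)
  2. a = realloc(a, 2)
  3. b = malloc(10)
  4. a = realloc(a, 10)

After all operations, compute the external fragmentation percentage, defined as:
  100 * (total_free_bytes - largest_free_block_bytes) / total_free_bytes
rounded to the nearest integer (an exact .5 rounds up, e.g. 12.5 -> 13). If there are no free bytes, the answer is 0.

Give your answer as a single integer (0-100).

Answer: 10

Derivation:
Op 1: a = malloc(3) -> a = 0; heap: [0-2 ALLOC][3-39 FREE]
Op 2: a = realloc(a, 2) -> a = 0; heap: [0-1 ALLOC][2-39 FREE]
Op 3: b = malloc(10) -> b = 2; heap: [0-1 ALLOC][2-11 ALLOC][12-39 FREE]
Op 4: a = realloc(a, 10) -> a = 12; heap: [0-1 FREE][2-11 ALLOC][12-21 ALLOC][22-39 FREE]
Free blocks: [2 18] total_free=20 largest=18 -> 100*(20-18)/20 = 200/20 = 10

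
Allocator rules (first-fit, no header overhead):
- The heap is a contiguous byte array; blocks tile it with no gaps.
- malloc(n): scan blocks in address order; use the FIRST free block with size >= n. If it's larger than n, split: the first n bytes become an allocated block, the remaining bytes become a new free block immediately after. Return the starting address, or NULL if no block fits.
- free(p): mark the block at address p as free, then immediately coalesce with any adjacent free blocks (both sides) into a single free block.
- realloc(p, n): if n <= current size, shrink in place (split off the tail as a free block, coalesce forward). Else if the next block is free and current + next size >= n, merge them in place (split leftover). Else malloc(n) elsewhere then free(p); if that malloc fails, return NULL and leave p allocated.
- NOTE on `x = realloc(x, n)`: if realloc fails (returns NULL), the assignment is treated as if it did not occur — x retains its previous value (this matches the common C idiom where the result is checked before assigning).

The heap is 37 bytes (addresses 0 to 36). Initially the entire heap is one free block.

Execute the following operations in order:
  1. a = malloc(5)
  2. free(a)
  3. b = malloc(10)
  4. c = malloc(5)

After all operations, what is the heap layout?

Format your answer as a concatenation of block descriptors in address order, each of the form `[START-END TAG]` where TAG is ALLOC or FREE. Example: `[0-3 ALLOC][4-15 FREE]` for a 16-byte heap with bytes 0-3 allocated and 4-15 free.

Op 1: a = malloc(5) -> a = 0; heap: [0-4 ALLOC][5-36 FREE]
Op 2: free(a) -> (freed a); heap: [0-36 FREE]
Op 3: b = malloc(10) -> b = 0; heap: [0-9 ALLOC][10-36 FREE]
Op 4: c = malloc(5) -> c = 10; heap: [0-9 ALLOC][10-14 ALLOC][15-36 FREE]

Answer: [0-9 ALLOC][10-14 ALLOC][15-36 FREE]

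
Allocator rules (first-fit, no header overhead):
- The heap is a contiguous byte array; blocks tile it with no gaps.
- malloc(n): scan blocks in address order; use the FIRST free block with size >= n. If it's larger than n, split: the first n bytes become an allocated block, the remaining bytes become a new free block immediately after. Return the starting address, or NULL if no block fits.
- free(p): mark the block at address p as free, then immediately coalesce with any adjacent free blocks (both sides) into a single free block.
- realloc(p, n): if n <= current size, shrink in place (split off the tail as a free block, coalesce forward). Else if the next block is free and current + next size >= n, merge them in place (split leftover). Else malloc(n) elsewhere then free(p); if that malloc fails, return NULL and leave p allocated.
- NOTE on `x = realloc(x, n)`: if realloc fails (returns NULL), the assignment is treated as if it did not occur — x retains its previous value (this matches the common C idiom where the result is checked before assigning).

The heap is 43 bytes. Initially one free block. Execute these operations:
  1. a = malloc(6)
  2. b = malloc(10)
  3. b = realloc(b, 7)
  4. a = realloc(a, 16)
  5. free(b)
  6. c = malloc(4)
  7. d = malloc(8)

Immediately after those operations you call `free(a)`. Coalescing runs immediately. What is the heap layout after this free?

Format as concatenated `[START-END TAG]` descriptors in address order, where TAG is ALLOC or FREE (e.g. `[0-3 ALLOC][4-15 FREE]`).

Op 1: a = malloc(6) -> a = 0; heap: [0-5 ALLOC][6-42 FREE]
Op 2: b = malloc(10) -> b = 6; heap: [0-5 ALLOC][6-15 ALLOC][16-42 FREE]
Op 3: b = realloc(b, 7) -> b = 6; heap: [0-5 ALLOC][6-12 ALLOC][13-42 FREE]
Op 4: a = realloc(a, 16) -> a = 13; heap: [0-5 FREE][6-12 ALLOC][13-28 ALLOC][29-42 FREE]
Op 5: free(b) -> (freed b); heap: [0-12 FREE][13-28 ALLOC][29-42 FREE]
Op 6: c = malloc(4) -> c = 0; heap: [0-3 ALLOC][4-12 FREE][13-28 ALLOC][29-42 FREE]
Op 7: d = malloc(8) -> d = 4; heap: [0-3 ALLOC][4-11 ALLOC][12-12 FREE][13-28 ALLOC][29-42 FREE]
free(a): a = 13 -> block [13-28 ALLOC]; mark free, coalesce with adjacent free neighbors -> [0-3 ALLOC][4-11 ALLOC][12-42 FREE]

Answer: [0-3 ALLOC][4-11 ALLOC][12-42 FREE]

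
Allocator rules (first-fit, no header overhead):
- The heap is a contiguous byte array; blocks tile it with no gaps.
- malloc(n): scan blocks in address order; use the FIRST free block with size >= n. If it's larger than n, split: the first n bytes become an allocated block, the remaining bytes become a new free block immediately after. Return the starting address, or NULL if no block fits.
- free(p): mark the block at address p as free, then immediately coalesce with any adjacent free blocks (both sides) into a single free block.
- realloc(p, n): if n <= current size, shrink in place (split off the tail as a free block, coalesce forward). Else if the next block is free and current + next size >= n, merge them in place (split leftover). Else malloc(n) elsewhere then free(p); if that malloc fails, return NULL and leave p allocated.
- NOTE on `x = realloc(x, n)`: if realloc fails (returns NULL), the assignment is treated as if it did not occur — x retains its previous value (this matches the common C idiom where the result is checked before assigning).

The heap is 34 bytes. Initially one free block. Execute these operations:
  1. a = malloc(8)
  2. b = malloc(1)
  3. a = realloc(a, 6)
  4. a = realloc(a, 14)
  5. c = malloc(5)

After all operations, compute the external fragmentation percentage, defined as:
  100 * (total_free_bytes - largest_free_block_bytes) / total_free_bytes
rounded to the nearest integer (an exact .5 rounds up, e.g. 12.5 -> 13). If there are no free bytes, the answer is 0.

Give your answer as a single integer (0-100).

Answer: 21

Derivation:
Op 1: a = malloc(8) -> a = 0; heap: [0-7 ALLOC][8-33 FREE]
Op 2: b = malloc(1) -> b = 8; heap: [0-7 ALLOC][8-8 ALLOC][9-33 FREE]
Op 3: a = realloc(a, 6) -> a = 0; heap: [0-5 ALLOC][6-7 FREE][8-8 ALLOC][9-33 FREE]
Op 4: a = realloc(a, 14) -> a = 9; heap: [0-7 FREE][8-8 ALLOC][9-22 ALLOC][23-33 FREE]
Op 5: c = malloc(5) -> c = 0; heap: [0-4 ALLOC][5-7 FREE][8-8 ALLOC][9-22 ALLOC][23-33 FREE]
Free blocks: [3 11] total_free=14 largest=11 -> 100*(14-11)/14 = 300/14 ≈ 21.429 -> rounds to 21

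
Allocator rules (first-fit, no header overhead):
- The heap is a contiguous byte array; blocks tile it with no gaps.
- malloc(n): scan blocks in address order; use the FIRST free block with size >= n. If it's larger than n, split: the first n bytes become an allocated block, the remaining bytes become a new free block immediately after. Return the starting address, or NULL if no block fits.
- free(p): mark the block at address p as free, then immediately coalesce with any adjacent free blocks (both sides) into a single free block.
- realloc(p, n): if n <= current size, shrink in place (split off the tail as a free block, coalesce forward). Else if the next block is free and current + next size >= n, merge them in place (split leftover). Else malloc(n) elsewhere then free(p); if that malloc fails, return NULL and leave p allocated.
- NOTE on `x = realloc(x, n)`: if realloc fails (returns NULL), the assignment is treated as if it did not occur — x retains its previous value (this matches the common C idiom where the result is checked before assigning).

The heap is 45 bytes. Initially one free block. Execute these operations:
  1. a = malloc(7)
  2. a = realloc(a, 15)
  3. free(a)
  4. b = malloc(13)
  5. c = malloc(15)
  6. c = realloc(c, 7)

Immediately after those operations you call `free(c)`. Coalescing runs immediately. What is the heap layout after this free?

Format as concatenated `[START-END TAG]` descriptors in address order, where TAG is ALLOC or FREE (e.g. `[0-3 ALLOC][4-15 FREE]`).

Op 1: a = malloc(7) -> a = 0; heap: [0-6 ALLOC][7-44 FREE]
Op 2: a = realloc(a, 15) -> a = 0; heap: [0-14 ALLOC][15-44 FREE]
Op 3: free(a) -> (freed a); heap: [0-44 FREE]
Op 4: b = malloc(13) -> b = 0; heap: [0-12 ALLOC][13-44 FREE]
Op 5: c = malloc(15) -> c = 13; heap: [0-12 ALLOC][13-27 ALLOC][28-44 FREE]
Op 6: c = realloc(c, 7) -> c = 13; heap: [0-12 ALLOC][13-19 ALLOC][20-44 FREE]
free(c): c = 13 -> block [13-19 ALLOC]; mark free, coalesce with adjacent free neighbors -> [0-12 ALLOC][13-44 FREE]

Answer: [0-12 ALLOC][13-44 FREE]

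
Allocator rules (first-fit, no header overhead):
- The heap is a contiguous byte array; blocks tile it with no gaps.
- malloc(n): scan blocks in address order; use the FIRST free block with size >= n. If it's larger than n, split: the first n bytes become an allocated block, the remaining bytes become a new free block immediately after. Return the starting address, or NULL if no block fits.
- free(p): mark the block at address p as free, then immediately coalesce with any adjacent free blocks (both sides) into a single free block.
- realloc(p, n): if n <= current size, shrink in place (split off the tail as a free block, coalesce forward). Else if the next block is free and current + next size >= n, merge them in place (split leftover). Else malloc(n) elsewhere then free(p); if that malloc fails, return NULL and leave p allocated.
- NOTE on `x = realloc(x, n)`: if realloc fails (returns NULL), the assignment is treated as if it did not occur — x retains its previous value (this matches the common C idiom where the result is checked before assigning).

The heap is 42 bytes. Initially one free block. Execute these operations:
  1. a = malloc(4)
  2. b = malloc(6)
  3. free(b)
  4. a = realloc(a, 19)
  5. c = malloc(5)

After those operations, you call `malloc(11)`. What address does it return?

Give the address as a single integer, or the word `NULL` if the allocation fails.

Op 1: a = malloc(4) -> a = 0; heap: [0-3 ALLOC][4-41 FREE]
Op 2: b = malloc(6) -> b = 4; heap: [0-3 ALLOC][4-9 ALLOC][10-41 FREE]
Op 3: free(b) -> (freed b); heap: [0-3 ALLOC][4-41 FREE]
Op 4: a = realloc(a, 19) -> a = 0; heap: [0-18 ALLOC][19-41 FREE]
Op 5: c = malloc(5) -> c = 19; heap: [0-18 ALLOC][19-23 ALLOC][24-41 FREE]
malloc(11): first-fit scan over [0-18 ALLOC][19-23 ALLOC][24-41 FREE] -> 24

Answer: 24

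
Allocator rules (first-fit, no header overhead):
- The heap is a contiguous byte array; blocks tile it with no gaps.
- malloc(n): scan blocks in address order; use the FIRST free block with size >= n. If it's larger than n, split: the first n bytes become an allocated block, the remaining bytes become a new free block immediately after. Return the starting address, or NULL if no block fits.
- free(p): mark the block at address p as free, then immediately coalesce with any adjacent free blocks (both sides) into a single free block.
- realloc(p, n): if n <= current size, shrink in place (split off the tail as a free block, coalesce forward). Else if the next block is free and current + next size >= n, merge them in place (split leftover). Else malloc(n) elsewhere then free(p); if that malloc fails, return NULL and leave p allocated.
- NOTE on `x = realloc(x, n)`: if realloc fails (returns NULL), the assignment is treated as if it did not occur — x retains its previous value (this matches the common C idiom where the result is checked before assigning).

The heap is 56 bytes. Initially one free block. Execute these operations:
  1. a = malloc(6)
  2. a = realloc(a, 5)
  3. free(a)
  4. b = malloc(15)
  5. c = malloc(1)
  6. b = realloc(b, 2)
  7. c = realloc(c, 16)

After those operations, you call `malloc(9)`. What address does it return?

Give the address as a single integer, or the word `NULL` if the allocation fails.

Op 1: a = malloc(6) -> a = 0; heap: [0-5 ALLOC][6-55 FREE]
Op 2: a = realloc(a, 5) -> a = 0; heap: [0-4 ALLOC][5-55 FREE]
Op 3: free(a) -> (freed a); heap: [0-55 FREE]
Op 4: b = malloc(15) -> b = 0; heap: [0-14 ALLOC][15-55 FREE]
Op 5: c = malloc(1) -> c = 15; heap: [0-14 ALLOC][15-15 ALLOC][16-55 FREE]
Op 6: b = realloc(b, 2) -> b = 0; heap: [0-1 ALLOC][2-14 FREE][15-15 ALLOC][16-55 FREE]
Op 7: c = realloc(c, 16) -> c = 15; heap: [0-1 ALLOC][2-14 FREE][15-30 ALLOC][31-55 FREE]
malloc(9): first-fit scan over [0-1 ALLOC][2-14 FREE][15-30 ALLOC][31-55 FREE] -> 2

Answer: 2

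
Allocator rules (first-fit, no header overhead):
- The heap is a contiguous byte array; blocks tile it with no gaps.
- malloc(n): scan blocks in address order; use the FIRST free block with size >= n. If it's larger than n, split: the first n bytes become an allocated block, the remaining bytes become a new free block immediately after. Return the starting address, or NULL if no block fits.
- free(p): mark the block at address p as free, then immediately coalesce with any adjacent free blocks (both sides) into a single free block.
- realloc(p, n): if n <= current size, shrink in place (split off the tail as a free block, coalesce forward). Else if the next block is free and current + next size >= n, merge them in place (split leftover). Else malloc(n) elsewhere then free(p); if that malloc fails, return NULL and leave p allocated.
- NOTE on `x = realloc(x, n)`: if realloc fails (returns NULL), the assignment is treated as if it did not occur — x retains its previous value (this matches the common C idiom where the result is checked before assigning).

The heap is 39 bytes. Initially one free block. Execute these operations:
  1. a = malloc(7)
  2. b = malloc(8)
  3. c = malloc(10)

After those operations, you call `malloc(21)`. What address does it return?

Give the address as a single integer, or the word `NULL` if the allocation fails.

Op 1: a = malloc(7) -> a = 0; heap: [0-6 ALLOC][7-38 FREE]
Op 2: b = malloc(8) -> b = 7; heap: [0-6 ALLOC][7-14 ALLOC][15-38 FREE]
Op 3: c = malloc(10) -> c = 15; heap: [0-6 ALLOC][7-14 ALLOC][15-24 ALLOC][25-38 FREE]
malloc(21): first-fit scan over [0-6 ALLOC][7-14 ALLOC][15-24 ALLOC][25-38 FREE] -> NULL

Answer: NULL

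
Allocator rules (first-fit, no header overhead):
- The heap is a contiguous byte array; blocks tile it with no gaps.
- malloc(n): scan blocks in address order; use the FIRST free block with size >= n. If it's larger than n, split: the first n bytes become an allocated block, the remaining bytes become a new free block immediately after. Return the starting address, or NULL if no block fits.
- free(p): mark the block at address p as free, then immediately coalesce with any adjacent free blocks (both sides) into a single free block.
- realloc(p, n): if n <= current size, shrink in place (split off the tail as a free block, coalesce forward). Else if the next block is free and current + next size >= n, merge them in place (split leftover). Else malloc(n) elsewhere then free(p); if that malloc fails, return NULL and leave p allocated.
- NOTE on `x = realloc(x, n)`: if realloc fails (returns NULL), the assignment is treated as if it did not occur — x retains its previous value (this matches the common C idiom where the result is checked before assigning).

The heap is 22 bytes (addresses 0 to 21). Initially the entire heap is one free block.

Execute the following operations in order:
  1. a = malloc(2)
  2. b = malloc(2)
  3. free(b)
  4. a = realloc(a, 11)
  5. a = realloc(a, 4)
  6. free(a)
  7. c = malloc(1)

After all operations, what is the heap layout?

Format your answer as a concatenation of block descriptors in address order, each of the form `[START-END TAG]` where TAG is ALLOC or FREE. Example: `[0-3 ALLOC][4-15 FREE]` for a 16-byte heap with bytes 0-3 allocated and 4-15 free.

Op 1: a = malloc(2) -> a = 0; heap: [0-1 ALLOC][2-21 FREE]
Op 2: b = malloc(2) -> b = 2; heap: [0-1 ALLOC][2-3 ALLOC][4-21 FREE]
Op 3: free(b) -> (freed b); heap: [0-1 ALLOC][2-21 FREE]
Op 4: a = realloc(a, 11) -> a = 0; heap: [0-10 ALLOC][11-21 FREE]
Op 5: a = realloc(a, 4) -> a = 0; heap: [0-3 ALLOC][4-21 FREE]
Op 6: free(a) -> (freed a); heap: [0-21 FREE]
Op 7: c = malloc(1) -> c = 0; heap: [0-0 ALLOC][1-21 FREE]

Answer: [0-0 ALLOC][1-21 FREE]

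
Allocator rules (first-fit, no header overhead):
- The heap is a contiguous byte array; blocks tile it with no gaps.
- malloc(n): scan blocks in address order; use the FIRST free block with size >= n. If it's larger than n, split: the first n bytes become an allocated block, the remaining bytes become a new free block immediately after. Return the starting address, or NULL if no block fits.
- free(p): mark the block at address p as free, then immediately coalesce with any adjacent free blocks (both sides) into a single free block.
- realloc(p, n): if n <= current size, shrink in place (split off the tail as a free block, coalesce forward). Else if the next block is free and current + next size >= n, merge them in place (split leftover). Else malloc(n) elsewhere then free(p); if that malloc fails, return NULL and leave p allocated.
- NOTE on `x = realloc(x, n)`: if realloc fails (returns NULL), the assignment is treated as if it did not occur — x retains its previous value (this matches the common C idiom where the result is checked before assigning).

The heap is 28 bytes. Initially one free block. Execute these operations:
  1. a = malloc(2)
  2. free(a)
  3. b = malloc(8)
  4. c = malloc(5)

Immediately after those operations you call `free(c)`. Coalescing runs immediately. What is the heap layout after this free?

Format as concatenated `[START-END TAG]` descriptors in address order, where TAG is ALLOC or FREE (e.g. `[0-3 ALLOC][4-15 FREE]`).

Answer: [0-7 ALLOC][8-27 FREE]

Derivation:
Op 1: a = malloc(2) -> a = 0; heap: [0-1 ALLOC][2-27 FREE]
Op 2: free(a) -> (freed a); heap: [0-27 FREE]
Op 3: b = malloc(8) -> b = 0; heap: [0-7 ALLOC][8-27 FREE]
Op 4: c = malloc(5) -> c = 8; heap: [0-7 ALLOC][8-12 ALLOC][13-27 FREE]
free(c): c = 8 -> block [8-12 ALLOC]; mark free, coalesce with adjacent free neighbors -> [0-7 ALLOC][8-27 FREE]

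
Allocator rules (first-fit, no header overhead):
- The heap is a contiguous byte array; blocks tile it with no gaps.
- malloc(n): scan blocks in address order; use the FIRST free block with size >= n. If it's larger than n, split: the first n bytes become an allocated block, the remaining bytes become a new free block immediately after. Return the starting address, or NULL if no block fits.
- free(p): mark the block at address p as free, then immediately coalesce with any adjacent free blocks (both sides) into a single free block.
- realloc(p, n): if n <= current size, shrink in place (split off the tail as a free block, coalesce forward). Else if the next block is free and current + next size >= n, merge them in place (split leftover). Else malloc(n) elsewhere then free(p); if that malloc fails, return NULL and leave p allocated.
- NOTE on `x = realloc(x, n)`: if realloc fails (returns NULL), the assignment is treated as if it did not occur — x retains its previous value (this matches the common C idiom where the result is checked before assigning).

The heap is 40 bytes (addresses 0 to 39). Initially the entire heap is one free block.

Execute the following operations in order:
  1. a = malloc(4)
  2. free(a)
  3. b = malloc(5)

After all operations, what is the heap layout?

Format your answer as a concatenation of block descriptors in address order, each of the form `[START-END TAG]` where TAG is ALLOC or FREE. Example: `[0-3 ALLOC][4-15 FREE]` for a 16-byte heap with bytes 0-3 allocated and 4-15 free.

Answer: [0-4 ALLOC][5-39 FREE]

Derivation:
Op 1: a = malloc(4) -> a = 0; heap: [0-3 ALLOC][4-39 FREE]
Op 2: free(a) -> (freed a); heap: [0-39 FREE]
Op 3: b = malloc(5) -> b = 0; heap: [0-4 ALLOC][5-39 FREE]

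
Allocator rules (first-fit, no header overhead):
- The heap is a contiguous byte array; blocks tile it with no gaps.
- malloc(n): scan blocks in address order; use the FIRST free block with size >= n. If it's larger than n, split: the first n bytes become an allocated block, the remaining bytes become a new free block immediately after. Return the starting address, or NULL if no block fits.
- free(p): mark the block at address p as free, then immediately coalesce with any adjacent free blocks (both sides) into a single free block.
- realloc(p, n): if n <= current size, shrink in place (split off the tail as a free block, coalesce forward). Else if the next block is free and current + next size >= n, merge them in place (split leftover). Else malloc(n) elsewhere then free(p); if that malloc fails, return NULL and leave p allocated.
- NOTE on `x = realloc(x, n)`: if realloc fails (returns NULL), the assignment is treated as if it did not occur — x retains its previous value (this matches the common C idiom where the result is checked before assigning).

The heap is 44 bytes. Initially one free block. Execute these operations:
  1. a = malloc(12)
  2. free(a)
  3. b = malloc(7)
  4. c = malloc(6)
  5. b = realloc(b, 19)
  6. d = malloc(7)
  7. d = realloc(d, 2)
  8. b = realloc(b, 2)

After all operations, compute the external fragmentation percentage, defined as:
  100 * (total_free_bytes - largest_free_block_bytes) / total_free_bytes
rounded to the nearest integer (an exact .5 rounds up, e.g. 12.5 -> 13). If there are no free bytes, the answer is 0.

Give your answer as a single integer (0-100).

Answer: 15

Derivation:
Op 1: a = malloc(12) -> a = 0; heap: [0-11 ALLOC][12-43 FREE]
Op 2: free(a) -> (freed a); heap: [0-43 FREE]
Op 3: b = malloc(7) -> b = 0; heap: [0-6 ALLOC][7-43 FREE]
Op 4: c = malloc(6) -> c = 7; heap: [0-6 ALLOC][7-12 ALLOC][13-43 FREE]
Op 5: b = realloc(b, 19) -> b = 13; heap: [0-6 FREE][7-12 ALLOC][13-31 ALLOC][32-43 FREE]
Op 6: d = malloc(7) -> d = 0; heap: [0-6 ALLOC][7-12 ALLOC][13-31 ALLOC][32-43 FREE]
Op 7: d = realloc(d, 2) -> d = 0; heap: [0-1 ALLOC][2-6 FREE][7-12 ALLOC][13-31 ALLOC][32-43 FREE]
Op 8: b = realloc(b, 2) -> b = 13; heap: [0-1 ALLOC][2-6 FREE][7-12 ALLOC][13-14 ALLOC][15-43 FREE]
Free blocks: [5 29] total_free=34 largest=29 -> 100*(34-29)/34 = 500/34 ≈ 14.706 -> rounds to 15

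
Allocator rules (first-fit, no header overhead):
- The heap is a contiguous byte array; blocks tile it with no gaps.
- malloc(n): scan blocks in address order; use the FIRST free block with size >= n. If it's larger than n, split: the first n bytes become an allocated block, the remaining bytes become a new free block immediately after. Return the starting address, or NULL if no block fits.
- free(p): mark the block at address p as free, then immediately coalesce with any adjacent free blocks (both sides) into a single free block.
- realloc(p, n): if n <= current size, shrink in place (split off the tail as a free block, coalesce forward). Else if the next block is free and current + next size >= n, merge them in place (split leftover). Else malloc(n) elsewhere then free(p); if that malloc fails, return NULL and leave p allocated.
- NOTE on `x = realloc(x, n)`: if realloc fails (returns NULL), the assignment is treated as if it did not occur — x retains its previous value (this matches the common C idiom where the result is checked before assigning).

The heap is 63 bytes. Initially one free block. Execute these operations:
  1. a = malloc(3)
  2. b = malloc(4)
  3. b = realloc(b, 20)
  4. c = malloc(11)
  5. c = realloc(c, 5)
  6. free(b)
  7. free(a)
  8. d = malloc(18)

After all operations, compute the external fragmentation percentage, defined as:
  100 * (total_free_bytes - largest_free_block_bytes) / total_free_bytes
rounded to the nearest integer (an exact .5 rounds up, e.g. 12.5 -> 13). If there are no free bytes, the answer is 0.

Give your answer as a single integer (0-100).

Op 1: a = malloc(3) -> a = 0; heap: [0-2 ALLOC][3-62 FREE]
Op 2: b = malloc(4) -> b = 3; heap: [0-2 ALLOC][3-6 ALLOC][7-62 FREE]
Op 3: b = realloc(b, 20) -> b = 3; heap: [0-2 ALLOC][3-22 ALLOC][23-62 FREE]
Op 4: c = malloc(11) -> c = 23; heap: [0-2 ALLOC][3-22 ALLOC][23-33 ALLOC][34-62 FREE]
Op 5: c = realloc(c, 5) -> c = 23; heap: [0-2 ALLOC][3-22 ALLOC][23-27 ALLOC][28-62 FREE]
Op 6: free(b) -> (freed b); heap: [0-2 ALLOC][3-22 FREE][23-27 ALLOC][28-62 FREE]
Op 7: free(a) -> (freed a); heap: [0-22 FREE][23-27 ALLOC][28-62 FREE]
Op 8: d = malloc(18) -> d = 0; heap: [0-17 ALLOC][18-22 FREE][23-27 ALLOC][28-62 FREE]
Free blocks: [5 35] total_free=40 largest=35 -> 100*(40-35)/40 = 500/40 = 12.5 -> rounds to 13

Answer: 13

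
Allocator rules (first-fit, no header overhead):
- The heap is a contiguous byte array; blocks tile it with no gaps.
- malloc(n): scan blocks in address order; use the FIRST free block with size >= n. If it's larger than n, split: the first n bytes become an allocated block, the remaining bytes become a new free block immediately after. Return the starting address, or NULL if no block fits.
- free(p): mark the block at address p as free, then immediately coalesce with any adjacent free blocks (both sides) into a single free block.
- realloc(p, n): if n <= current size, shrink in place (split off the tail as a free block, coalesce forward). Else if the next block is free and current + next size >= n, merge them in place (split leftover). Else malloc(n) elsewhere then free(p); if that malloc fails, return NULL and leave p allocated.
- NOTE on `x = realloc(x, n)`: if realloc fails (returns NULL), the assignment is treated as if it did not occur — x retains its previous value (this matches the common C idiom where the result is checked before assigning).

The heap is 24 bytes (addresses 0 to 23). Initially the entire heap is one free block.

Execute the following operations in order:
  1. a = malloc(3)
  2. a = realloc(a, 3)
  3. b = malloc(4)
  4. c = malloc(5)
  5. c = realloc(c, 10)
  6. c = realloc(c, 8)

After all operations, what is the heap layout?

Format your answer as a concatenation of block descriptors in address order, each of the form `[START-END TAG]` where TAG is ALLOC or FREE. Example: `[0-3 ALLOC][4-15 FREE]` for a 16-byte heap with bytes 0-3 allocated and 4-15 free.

Op 1: a = malloc(3) -> a = 0; heap: [0-2 ALLOC][3-23 FREE]
Op 2: a = realloc(a, 3) -> a = 0; heap: [0-2 ALLOC][3-23 FREE]
Op 3: b = malloc(4) -> b = 3; heap: [0-2 ALLOC][3-6 ALLOC][7-23 FREE]
Op 4: c = malloc(5) -> c = 7; heap: [0-2 ALLOC][3-6 ALLOC][7-11 ALLOC][12-23 FREE]
Op 5: c = realloc(c, 10) -> c = 7; heap: [0-2 ALLOC][3-6 ALLOC][7-16 ALLOC][17-23 FREE]
Op 6: c = realloc(c, 8) -> c = 7; heap: [0-2 ALLOC][3-6 ALLOC][7-14 ALLOC][15-23 FREE]

Answer: [0-2 ALLOC][3-6 ALLOC][7-14 ALLOC][15-23 FREE]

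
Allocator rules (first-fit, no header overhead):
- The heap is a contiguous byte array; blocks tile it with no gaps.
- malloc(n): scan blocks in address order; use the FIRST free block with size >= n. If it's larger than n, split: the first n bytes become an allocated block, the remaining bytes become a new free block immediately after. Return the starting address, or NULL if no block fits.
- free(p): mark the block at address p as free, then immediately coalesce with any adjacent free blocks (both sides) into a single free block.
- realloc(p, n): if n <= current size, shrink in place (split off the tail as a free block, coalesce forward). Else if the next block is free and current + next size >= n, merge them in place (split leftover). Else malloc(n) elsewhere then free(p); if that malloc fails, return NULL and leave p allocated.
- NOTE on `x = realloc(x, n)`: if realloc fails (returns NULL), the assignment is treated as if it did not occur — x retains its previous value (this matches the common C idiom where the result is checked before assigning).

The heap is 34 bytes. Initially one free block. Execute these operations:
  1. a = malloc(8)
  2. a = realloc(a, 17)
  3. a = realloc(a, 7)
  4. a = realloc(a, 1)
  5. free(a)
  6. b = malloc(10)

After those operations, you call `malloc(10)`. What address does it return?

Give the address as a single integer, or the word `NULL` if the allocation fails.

Answer: 10

Derivation:
Op 1: a = malloc(8) -> a = 0; heap: [0-7 ALLOC][8-33 FREE]
Op 2: a = realloc(a, 17) -> a = 0; heap: [0-16 ALLOC][17-33 FREE]
Op 3: a = realloc(a, 7) -> a = 0; heap: [0-6 ALLOC][7-33 FREE]
Op 4: a = realloc(a, 1) -> a = 0; heap: [0-0 ALLOC][1-33 FREE]
Op 5: free(a) -> (freed a); heap: [0-33 FREE]
Op 6: b = malloc(10) -> b = 0; heap: [0-9 ALLOC][10-33 FREE]
malloc(10): first-fit scan over [0-9 ALLOC][10-33 FREE] -> 10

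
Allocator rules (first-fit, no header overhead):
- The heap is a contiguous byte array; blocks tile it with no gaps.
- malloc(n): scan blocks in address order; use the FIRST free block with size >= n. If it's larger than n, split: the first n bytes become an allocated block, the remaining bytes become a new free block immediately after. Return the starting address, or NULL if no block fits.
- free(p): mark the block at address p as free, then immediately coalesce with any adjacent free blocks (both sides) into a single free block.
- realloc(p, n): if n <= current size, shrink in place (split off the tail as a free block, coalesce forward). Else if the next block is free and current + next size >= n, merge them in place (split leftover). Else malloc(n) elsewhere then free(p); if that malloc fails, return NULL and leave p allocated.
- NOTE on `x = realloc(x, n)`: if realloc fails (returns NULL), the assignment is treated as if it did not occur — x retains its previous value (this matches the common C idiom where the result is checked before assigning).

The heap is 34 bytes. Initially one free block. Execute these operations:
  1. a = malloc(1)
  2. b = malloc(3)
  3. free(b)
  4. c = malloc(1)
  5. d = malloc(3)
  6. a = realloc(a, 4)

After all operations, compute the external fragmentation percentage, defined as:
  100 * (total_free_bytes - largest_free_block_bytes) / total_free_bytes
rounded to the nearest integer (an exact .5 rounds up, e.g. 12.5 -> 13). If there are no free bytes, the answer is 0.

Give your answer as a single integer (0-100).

Op 1: a = malloc(1) -> a = 0; heap: [0-0 ALLOC][1-33 FREE]
Op 2: b = malloc(3) -> b = 1; heap: [0-0 ALLOC][1-3 ALLOC][4-33 FREE]
Op 3: free(b) -> (freed b); heap: [0-0 ALLOC][1-33 FREE]
Op 4: c = malloc(1) -> c = 1; heap: [0-0 ALLOC][1-1 ALLOC][2-33 FREE]
Op 5: d = malloc(3) -> d = 2; heap: [0-0 ALLOC][1-1 ALLOC][2-4 ALLOC][5-33 FREE]
Op 6: a = realloc(a, 4) -> a = 5; heap: [0-0 FREE][1-1 ALLOC][2-4 ALLOC][5-8 ALLOC][9-33 FREE]
Free blocks: [1 25] total_free=26 largest=25 -> 100*(26-25)/26 = 100/26 ≈ 3.846 -> rounds to 4

Answer: 4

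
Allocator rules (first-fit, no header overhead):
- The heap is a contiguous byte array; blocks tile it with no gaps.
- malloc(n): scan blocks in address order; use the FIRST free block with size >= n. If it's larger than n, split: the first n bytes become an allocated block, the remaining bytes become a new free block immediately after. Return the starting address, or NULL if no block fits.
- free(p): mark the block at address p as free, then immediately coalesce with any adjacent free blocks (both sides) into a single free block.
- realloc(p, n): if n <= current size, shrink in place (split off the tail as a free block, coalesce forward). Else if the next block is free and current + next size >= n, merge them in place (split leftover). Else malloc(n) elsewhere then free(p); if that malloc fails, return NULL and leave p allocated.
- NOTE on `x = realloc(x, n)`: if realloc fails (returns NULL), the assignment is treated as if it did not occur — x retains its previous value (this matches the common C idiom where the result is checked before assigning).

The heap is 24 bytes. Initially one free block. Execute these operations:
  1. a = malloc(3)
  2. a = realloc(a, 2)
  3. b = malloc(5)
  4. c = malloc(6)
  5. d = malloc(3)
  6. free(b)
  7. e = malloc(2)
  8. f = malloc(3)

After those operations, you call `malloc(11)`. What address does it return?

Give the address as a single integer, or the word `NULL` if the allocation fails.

Op 1: a = malloc(3) -> a = 0; heap: [0-2 ALLOC][3-23 FREE]
Op 2: a = realloc(a, 2) -> a = 0; heap: [0-1 ALLOC][2-23 FREE]
Op 3: b = malloc(5) -> b = 2; heap: [0-1 ALLOC][2-6 ALLOC][7-23 FREE]
Op 4: c = malloc(6) -> c = 7; heap: [0-1 ALLOC][2-6 ALLOC][7-12 ALLOC][13-23 FREE]
Op 5: d = malloc(3) -> d = 13; heap: [0-1 ALLOC][2-6 ALLOC][7-12 ALLOC][13-15 ALLOC][16-23 FREE]
Op 6: free(b) -> (freed b); heap: [0-1 ALLOC][2-6 FREE][7-12 ALLOC][13-15 ALLOC][16-23 FREE]
Op 7: e = malloc(2) -> e = 2; heap: [0-1 ALLOC][2-3 ALLOC][4-6 FREE][7-12 ALLOC][13-15 ALLOC][16-23 FREE]
Op 8: f = malloc(3) -> f = 4; heap: [0-1 ALLOC][2-3 ALLOC][4-6 ALLOC][7-12 ALLOC][13-15 ALLOC][16-23 FREE]
malloc(11): first-fit scan over [0-1 ALLOC][2-3 ALLOC][4-6 ALLOC][7-12 ALLOC][13-15 ALLOC][16-23 FREE] -> NULL

Answer: NULL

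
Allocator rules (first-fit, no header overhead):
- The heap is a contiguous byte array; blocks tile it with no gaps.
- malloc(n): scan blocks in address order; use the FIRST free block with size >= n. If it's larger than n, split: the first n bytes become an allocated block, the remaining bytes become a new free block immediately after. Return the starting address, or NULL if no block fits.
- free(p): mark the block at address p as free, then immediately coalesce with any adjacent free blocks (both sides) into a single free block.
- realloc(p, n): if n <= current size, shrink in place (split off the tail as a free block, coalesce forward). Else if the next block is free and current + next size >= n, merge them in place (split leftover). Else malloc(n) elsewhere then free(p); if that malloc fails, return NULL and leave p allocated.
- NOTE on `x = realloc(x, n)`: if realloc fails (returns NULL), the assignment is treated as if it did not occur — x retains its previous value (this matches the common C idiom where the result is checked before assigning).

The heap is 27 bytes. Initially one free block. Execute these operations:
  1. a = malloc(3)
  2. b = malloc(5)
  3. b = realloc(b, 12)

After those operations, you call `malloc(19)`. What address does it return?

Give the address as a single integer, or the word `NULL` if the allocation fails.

Answer: NULL

Derivation:
Op 1: a = malloc(3) -> a = 0; heap: [0-2 ALLOC][3-26 FREE]
Op 2: b = malloc(5) -> b = 3; heap: [0-2 ALLOC][3-7 ALLOC][8-26 FREE]
Op 3: b = realloc(b, 12) -> b = 3; heap: [0-2 ALLOC][3-14 ALLOC][15-26 FREE]
malloc(19): first-fit scan over [0-2 ALLOC][3-14 ALLOC][15-26 FREE] -> NULL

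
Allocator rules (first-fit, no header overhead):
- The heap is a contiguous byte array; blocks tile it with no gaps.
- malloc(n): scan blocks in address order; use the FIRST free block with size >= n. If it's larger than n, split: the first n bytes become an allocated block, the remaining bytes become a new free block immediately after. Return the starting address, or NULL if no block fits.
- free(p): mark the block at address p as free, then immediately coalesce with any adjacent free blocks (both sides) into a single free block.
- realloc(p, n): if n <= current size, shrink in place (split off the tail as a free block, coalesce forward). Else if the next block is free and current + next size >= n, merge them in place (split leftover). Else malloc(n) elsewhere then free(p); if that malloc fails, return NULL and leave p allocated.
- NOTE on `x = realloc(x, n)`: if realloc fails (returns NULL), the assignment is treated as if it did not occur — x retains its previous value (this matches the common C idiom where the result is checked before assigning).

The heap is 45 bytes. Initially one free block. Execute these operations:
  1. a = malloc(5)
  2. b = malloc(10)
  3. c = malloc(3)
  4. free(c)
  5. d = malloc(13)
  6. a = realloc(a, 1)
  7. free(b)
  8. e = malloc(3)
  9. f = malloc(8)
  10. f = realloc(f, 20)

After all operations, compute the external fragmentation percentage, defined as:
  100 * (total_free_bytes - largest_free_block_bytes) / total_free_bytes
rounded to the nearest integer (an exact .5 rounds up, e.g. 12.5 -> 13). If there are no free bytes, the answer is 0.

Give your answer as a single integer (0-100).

Op 1: a = malloc(5) -> a = 0; heap: [0-4 ALLOC][5-44 FREE]
Op 2: b = malloc(10) -> b = 5; heap: [0-4 ALLOC][5-14 ALLOC][15-44 FREE]
Op 3: c = malloc(3) -> c = 15; heap: [0-4 ALLOC][5-14 ALLOC][15-17 ALLOC][18-44 FREE]
Op 4: free(c) -> (freed c); heap: [0-4 ALLOC][5-14 ALLOC][15-44 FREE]
Op 5: d = malloc(13) -> d = 15; heap: [0-4 ALLOC][5-14 ALLOC][15-27 ALLOC][28-44 FREE]
Op 6: a = realloc(a, 1) -> a = 0; heap: [0-0 ALLOC][1-4 FREE][5-14 ALLOC][15-27 ALLOC][28-44 FREE]
Op 7: free(b) -> (freed b); heap: [0-0 ALLOC][1-14 FREE][15-27 ALLOC][28-44 FREE]
Op 8: e = malloc(3) -> e = 1; heap: [0-0 ALLOC][1-3 ALLOC][4-14 FREE][15-27 ALLOC][28-44 FREE]
Op 9: f = malloc(8) -> f = 4; heap: [0-0 ALLOC][1-3 ALLOC][4-11 ALLOC][12-14 FREE][15-27 ALLOC][28-44 FREE]
Op 10: f = realloc(f, 20) -> NULL (f unchanged); heap: [0-0 ALLOC][1-3 ALLOC][4-11 ALLOC][12-14 FREE][15-27 ALLOC][28-44 FREE]
Free blocks: [3 17] total_free=20 largest=17 -> 100*(20-17)/20 = 300/20 = 15

Answer: 15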